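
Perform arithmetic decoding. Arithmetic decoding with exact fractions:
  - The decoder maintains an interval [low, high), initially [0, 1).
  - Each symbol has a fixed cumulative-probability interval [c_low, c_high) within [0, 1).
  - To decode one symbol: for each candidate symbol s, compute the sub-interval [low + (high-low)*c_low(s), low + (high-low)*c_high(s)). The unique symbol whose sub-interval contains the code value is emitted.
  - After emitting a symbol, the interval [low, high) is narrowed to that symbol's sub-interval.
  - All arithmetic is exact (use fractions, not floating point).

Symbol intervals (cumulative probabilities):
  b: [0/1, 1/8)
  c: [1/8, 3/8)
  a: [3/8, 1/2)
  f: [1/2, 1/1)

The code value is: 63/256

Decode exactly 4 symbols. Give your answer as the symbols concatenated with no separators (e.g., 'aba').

Answer: caff

Derivation:
Step 1: interval [0/1, 1/1), width = 1/1 - 0/1 = 1/1
  'b': [0/1 + 1/1*0/1, 0/1 + 1/1*1/8) = [0/1, 1/8)
  'c': [0/1 + 1/1*1/8, 0/1 + 1/1*3/8) = [1/8, 3/8) <- contains code 63/256
  'a': [0/1 + 1/1*3/8, 0/1 + 1/1*1/2) = [3/8, 1/2)
  'f': [0/1 + 1/1*1/2, 0/1 + 1/1*1/1) = [1/2, 1/1)
  emit 'c', narrow to [1/8, 3/8)
Step 2: interval [1/8, 3/8), width = 3/8 - 1/8 = 1/4
  'b': [1/8 + 1/4*0/1, 1/8 + 1/4*1/8) = [1/8, 5/32)
  'c': [1/8 + 1/4*1/8, 1/8 + 1/4*3/8) = [5/32, 7/32)
  'a': [1/8 + 1/4*3/8, 1/8 + 1/4*1/2) = [7/32, 1/4) <- contains code 63/256
  'f': [1/8 + 1/4*1/2, 1/8 + 1/4*1/1) = [1/4, 3/8)
  emit 'a', narrow to [7/32, 1/4)
Step 3: interval [7/32, 1/4), width = 1/4 - 7/32 = 1/32
  'b': [7/32 + 1/32*0/1, 7/32 + 1/32*1/8) = [7/32, 57/256)
  'c': [7/32 + 1/32*1/8, 7/32 + 1/32*3/8) = [57/256, 59/256)
  'a': [7/32 + 1/32*3/8, 7/32 + 1/32*1/2) = [59/256, 15/64)
  'f': [7/32 + 1/32*1/2, 7/32 + 1/32*1/1) = [15/64, 1/4) <- contains code 63/256
  emit 'f', narrow to [15/64, 1/4)
Step 4: interval [15/64, 1/4), width = 1/4 - 15/64 = 1/64
  'b': [15/64 + 1/64*0/1, 15/64 + 1/64*1/8) = [15/64, 121/512)
  'c': [15/64 + 1/64*1/8, 15/64 + 1/64*3/8) = [121/512, 123/512)
  'a': [15/64 + 1/64*3/8, 15/64 + 1/64*1/2) = [123/512, 31/128)
  'f': [15/64 + 1/64*1/2, 15/64 + 1/64*1/1) = [31/128, 1/4) <- contains code 63/256
  emit 'f', narrow to [31/128, 1/4)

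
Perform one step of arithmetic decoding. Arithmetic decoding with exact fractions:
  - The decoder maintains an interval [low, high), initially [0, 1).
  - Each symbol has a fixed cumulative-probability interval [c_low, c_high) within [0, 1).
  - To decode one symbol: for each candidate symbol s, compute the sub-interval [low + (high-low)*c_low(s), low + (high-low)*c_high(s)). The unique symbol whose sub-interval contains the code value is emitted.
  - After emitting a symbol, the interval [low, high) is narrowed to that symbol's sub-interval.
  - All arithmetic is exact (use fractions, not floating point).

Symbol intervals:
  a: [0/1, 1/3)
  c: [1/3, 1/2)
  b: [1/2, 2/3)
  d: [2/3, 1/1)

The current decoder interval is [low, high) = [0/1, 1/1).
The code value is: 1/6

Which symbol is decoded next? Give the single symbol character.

Answer: a

Derivation:
Interval width = high − low = 1/1 − 0/1 = 1/1
Scaled code = (code − low) / width = (1/6 − 0/1) / 1/1 = 1/6
  a: [0/1, 1/3) ← scaled code falls here ✓
  c: [1/3, 1/2) 
  b: [1/2, 2/3) 
  d: [2/3, 1/1) 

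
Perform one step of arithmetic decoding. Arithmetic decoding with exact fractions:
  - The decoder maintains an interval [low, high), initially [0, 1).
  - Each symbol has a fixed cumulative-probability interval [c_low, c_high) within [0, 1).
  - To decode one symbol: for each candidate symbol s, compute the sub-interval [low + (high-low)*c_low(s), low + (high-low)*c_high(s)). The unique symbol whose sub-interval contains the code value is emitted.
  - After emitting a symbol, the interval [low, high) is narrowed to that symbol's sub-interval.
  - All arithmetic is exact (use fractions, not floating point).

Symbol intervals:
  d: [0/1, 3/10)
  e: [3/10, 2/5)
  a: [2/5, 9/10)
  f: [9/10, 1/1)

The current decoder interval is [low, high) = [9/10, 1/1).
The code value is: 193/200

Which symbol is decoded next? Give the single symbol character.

Answer: a

Derivation:
Interval width = high − low = 1/1 − 9/10 = 1/10
Scaled code = (code − low) / width = (193/200 − 9/10) / 1/10 = 13/20
  d: [0/1, 3/10) 
  e: [3/10, 2/5) 
  a: [2/5, 9/10) ← scaled code falls here ✓
  f: [9/10, 1/1) 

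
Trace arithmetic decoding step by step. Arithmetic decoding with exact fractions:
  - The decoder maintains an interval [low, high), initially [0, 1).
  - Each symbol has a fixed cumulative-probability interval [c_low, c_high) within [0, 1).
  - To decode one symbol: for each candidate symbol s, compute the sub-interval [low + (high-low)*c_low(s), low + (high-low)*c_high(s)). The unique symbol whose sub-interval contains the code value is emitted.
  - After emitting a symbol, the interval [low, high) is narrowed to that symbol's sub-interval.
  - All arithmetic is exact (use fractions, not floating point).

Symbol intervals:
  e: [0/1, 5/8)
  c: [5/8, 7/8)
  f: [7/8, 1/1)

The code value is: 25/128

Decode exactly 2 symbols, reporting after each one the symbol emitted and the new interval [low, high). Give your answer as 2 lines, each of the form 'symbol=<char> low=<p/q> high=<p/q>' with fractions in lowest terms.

Step 1: interval [0/1, 1/1), width = 1/1 - 0/1 = 1/1
  'e': [0/1 + 1/1*0/1, 0/1 + 1/1*5/8) = [0/1, 5/8) <- contains code 25/128
  'c': [0/1 + 1/1*5/8, 0/1 + 1/1*7/8) = [5/8, 7/8)
  'f': [0/1 + 1/1*7/8, 0/1 + 1/1*1/1) = [7/8, 1/1)
  emit 'e', narrow to [0/1, 5/8)
Step 2: interval [0/1, 5/8), width = 5/8 - 0/1 = 5/8
  'e': [0/1 + 5/8*0/1, 0/1 + 5/8*5/8) = [0/1, 25/64) <- contains code 25/128
  'c': [0/1 + 5/8*5/8, 0/1 + 5/8*7/8) = [25/64, 35/64)
  'f': [0/1 + 5/8*7/8, 0/1 + 5/8*1/1) = [35/64, 5/8)
  emit 'e', narrow to [0/1, 25/64)

Answer: symbol=e low=0/1 high=5/8
symbol=e low=0/1 high=25/64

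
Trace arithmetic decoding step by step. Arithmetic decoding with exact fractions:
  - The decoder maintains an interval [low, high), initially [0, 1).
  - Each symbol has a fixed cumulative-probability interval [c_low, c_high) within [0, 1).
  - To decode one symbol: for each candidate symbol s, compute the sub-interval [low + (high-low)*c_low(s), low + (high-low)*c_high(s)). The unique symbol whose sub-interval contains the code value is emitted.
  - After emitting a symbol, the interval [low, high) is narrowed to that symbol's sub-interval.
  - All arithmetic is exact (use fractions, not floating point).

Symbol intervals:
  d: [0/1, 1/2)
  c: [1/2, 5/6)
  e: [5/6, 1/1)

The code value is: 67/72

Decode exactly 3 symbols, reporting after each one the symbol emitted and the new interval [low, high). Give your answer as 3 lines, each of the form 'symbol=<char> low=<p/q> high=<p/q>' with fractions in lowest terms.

Answer: symbol=e low=5/6 high=1/1
symbol=c low=11/12 high=35/36
symbol=d low=11/12 high=17/18

Derivation:
Step 1: interval [0/1, 1/1), width = 1/1 - 0/1 = 1/1
  'd': [0/1 + 1/1*0/1, 0/1 + 1/1*1/2) = [0/1, 1/2)
  'c': [0/1 + 1/1*1/2, 0/1 + 1/1*5/6) = [1/2, 5/6)
  'e': [0/1 + 1/1*5/6, 0/1 + 1/1*1/1) = [5/6, 1/1) <- contains code 67/72
  emit 'e', narrow to [5/6, 1/1)
Step 2: interval [5/6, 1/1), width = 1/1 - 5/6 = 1/6
  'd': [5/6 + 1/6*0/1, 5/6 + 1/6*1/2) = [5/6, 11/12)
  'c': [5/6 + 1/6*1/2, 5/6 + 1/6*5/6) = [11/12, 35/36) <- contains code 67/72
  'e': [5/6 + 1/6*5/6, 5/6 + 1/6*1/1) = [35/36, 1/1)
  emit 'c', narrow to [11/12, 35/36)
Step 3: interval [11/12, 35/36), width = 35/36 - 11/12 = 1/18
  'd': [11/12 + 1/18*0/1, 11/12 + 1/18*1/2) = [11/12, 17/18) <- contains code 67/72
  'c': [11/12 + 1/18*1/2, 11/12 + 1/18*5/6) = [17/18, 26/27)
  'e': [11/12 + 1/18*5/6, 11/12 + 1/18*1/1) = [26/27, 35/36)
  emit 'd', narrow to [11/12, 17/18)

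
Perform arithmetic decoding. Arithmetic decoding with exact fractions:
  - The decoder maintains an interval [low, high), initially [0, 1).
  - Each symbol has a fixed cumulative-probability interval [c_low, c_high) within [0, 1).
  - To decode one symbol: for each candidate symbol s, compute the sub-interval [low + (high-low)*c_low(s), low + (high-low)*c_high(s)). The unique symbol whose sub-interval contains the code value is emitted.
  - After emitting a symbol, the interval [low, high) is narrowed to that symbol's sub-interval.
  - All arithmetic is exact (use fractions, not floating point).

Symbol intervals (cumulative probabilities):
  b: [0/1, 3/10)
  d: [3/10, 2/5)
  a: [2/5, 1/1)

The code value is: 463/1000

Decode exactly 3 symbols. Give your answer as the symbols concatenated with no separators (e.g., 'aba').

Answer: abd

Derivation:
Step 1: interval [0/1, 1/1), width = 1/1 - 0/1 = 1/1
  'b': [0/1 + 1/1*0/1, 0/1 + 1/1*3/10) = [0/1, 3/10)
  'd': [0/1 + 1/1*3/10, 0/1 + 1/1*2/5) = [3/10, 2/5)
  'a': [0/1 + 1/1*2/5, 0/1 + 1/1*1/1) = [2/5, 1/1) <- contains code 463/1000
  emit 'a', narrow to [2/5, 1/1)
Step 2: interval [2/5, 1/1), width = 1/1 - 2/5 = 3/5
  'b': [2/5 + 3/5*0/1, 2/5 + 3/5*3/10) = [2/5, 29/50) <- contains code 463/1000
  'd': [2/5 + 3/5*3/10, 2/5 + 3/5*2/5) = [29/50, 16/25)
  'a': [2/5 + 3/5*2/5, 2/5 + 3/5*1/1) = [16/25, 1/1)
  emit 'b', narrow to [2/5, 29/50)
Step 3: interval [2/5, 29/50), width = 29/50 - 2/5 = 9/50
  'b': [2/5 + 9/50*0/1, 2/5 + 9/50*3/10) = [2/5, 227/500)
  'd': [2/5 + 9/50*3/10, 2/5 + 9/50*2/5) = [227/500, 59/125) <- contains code 463/1000
  'a': [2/5 + 9/50*2/5, 2/5 + 9/50*1/1) = [59/125, 29/50)
  emit 'd', narrow to [227/500, 59/125)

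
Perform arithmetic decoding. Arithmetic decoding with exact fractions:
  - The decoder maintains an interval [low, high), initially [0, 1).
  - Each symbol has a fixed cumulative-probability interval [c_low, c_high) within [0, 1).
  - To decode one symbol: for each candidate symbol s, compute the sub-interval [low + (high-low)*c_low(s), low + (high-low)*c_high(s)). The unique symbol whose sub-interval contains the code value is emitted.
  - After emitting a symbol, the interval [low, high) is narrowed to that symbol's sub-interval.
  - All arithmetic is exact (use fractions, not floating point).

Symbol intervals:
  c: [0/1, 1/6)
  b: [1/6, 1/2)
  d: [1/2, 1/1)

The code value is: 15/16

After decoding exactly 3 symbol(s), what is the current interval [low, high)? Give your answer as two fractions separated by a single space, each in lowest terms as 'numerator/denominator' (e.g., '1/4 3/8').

Step 1: interval [0/1, 1/1), width = 1/1 - 0/1 = 1/1
  'c': [0/1 + 1/1*0/1, 0/1 + 1/1*1/6) = [0/1, 1/6)
  'b': [0/1 + 1/1*1/6, 0/1 + 1/1*1/2) = [1/6, 1/2)
  'd': [0/1 + 1/1*1/2, 0/1 + 1/1*1/1) = [1/2, 1/1) <- contains code 15/16
  emit 'd', narrow to [1/2, 1/1)
Step 2: interval [1/2, 1/1), width = 1/1 - 1/2 = 1/2
  'c': [1/2 + 1/2*0/1, 1/2 + 1/2*1/6) = [1/2, 7/12)
  'b': [1/2 + 1/2*1/6, 1/2 + 1/2*1/2) = [7/12, 3/4)
  'd': [1/2 + 1/2*1/2, 1/2 + 1/2*1/1) = [3/4, 1/1) <- contains code 15/16
  emit 'd', narrow to [3/4, 1/1)
Step 3: interval [3/4, 1/1), width = 1/1 - 3/4 = 1/4
  'c': [3/4 + 1/4*0/1, 3/4 + 1/4*1/6) = [3/4, 19/24)
  'b': [3/4 + 1/4*1/6, 3/4 + 1/4*1/2) = [19/24, 7/8)
  'd': [3/4 + 1/4*1/2, 3/4 + 1/4*1/1) = [7/8, 1/1) <- contains code 15/16
  emit 'd', narrow to [7/8, 1/1)

Answer: 7/8 1/1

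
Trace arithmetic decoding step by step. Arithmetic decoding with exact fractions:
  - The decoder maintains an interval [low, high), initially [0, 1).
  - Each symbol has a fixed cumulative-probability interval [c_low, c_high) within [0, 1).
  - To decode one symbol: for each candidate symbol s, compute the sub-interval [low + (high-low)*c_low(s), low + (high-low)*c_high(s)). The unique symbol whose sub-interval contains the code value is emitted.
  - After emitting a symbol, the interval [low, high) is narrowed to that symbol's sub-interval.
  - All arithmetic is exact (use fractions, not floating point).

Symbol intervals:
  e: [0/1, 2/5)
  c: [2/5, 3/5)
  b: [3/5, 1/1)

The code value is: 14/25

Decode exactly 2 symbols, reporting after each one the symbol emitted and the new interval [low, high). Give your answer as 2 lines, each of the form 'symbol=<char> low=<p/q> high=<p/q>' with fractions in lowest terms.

Answer: symbol=c low=2/5 high=3/5
symbol=b low=13/25 high=3/5

Derivation:
Step 1: interval [0/1, 1/1), width = 1/1 - 0/1 = 1/1
  'e': [0/1 + 1/1*0/1, 0/1 + 1/1*2/5) = [0/1, 2/5)
  'c': [0/1 + 1/1*2/5, 0/1 + 1/1*3/5) = [2/5, 3/5) <- contains code 14/25
  'b': [0/1 + 1/1*3/5, 0/1 + 1/1*1/1) = [3/5, 1/1)
  emit 'c', narrow to [2/5, 3/5)
Step 2: interval [2/5, 3/5), width = 3/5 - 2/5 = 1/5
  'e': [2/5 + 1/5*0/1, 2/5 + 1/5*2/5) = [2/5, 12/25)
  'c': [2/5 + 1/5*2/5, 2/5 + 1/5*3/5) = [12/25, 13/25)
  'b': [2/5 + 1/5*3/5, 2/5 + 1/5*1/1) = [13/25, 3/5) <- contains code 14/25
  emit 'b', narrow to [13/25, 3/5)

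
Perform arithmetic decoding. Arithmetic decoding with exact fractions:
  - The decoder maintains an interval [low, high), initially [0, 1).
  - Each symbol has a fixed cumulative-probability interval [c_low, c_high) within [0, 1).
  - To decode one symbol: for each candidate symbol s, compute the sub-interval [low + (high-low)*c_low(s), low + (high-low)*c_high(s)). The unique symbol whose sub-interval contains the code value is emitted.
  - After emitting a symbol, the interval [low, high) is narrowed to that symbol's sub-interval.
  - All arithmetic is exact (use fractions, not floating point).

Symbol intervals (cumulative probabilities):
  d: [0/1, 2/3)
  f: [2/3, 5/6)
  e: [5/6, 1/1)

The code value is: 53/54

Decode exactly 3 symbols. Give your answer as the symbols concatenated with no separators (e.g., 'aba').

Step 1: interval [0/1, 1/1), width = 1/1 - 0/1 = 1/1
  'd': [0/1 + 1/1*0/1, 0/1 + 1/1*2/3) = [0/1, 2/3)
  'f': [0/1 + 1/1*2/3, 0/1 + 1/1*5/6) = [2/3, 5/6)
  'e': [0/1 + 1/1*5/6, 0/1 + 1/1*1/1) = [5/6, 1/1) <- contains code 53/54
  emit 'e', narrow to [5/6, 1/1)
Step 2: interval [5/6, 1/1), width = 1/1 - 5/6 = 1/6
  'd': [5/6 + 1/6*0/1, 5/6 + 1/6*2/3) = [5/6, 17/18)
  'f': [5/6 + 1/6*2/3, 5/6 + 1/6*5/6) = [17/18, 35/36)
  'e': [5/6 + 1/6*5/6, 5/6 + 1/6*1/1) = [35/36, 1/1) <- contains code 53/54
  emit 'e', narrow to [35/36, 1/1)
Step 3: interval [35/36, 1/1), width = 1/1 - 35/36 = 1/36
  'd': [35/36 + 1/36*0/1, 35/36 + 1/36*2/3) = [35/36, 107/108) <- contains code 53/54
  'f': [35/36 + 1/36*2/3, 35/36 + 1/36*5/6) = [107/108, 215/216)
  'e': [35/36 + 1/36*5/6, 35/36 + 1/36*1/1) = [215/216, 1/1)
  emit 'd', narrow to [35/36, 107/108)

Answer: eed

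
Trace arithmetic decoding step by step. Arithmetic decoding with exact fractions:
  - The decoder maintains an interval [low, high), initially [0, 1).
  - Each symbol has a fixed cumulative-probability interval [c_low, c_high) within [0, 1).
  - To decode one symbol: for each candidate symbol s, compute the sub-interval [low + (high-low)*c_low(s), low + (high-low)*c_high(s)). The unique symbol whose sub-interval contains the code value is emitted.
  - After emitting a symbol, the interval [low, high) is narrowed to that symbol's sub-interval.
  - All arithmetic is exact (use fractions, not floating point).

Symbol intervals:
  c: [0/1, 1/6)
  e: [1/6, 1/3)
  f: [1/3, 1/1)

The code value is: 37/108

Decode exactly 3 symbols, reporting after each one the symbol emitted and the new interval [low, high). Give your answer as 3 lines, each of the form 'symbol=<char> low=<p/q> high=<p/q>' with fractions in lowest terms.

Step 1: interval [0/1, 1/1), width = 1/1 - 0/1 = 1/1
  'c': [0/1 + 1/1*0/1, 0/1 + 1/1*1/6) = [0/1, 1/6)
  'e': [0/1 + 1/1*1/6, 0/1 + 1/1*1/3) = [1/6, 1/3)
  'f': [0/1 + 1/1*1/3, 0/1 + 1/1*1/1) = [1/3, 1/1) <- contains code 37/108
  emit 'f', narrow to [1/3, 1/1)
Step 2: interval [1/3, 1/1), width = 1/1 - 1/3 = 2/3
  'c': [1/3 + 2/3*0/1, 1/3 + 2/3*1/6) = [1/3, 4/9) <- contains code 37/108
  'e': [1/3 + 2/3*1/6, 1/3 + 2/3*1/3) = [4/9, 5/9)
  'f': [1/3 + 2/3*1/3, 1/3 + 2/3*1/1) = [5/9, 1/1)
  emit 'c', narrow to [1/3, 4/9)
Step 3: interval [1/3, 4/9), width = 4/9 - 1/3 = 1/9
  'c': [1/3 + 1/9*0/1, 1/3 + 1/9*1/6) = [1/3, 19/54) <- contains code 37/108
  'e': [1/3 + 1/9*1/6, 1/3 + 1/9*1/3) = [19/54, 10/27)
  'f': [1/3 + 1/9*1/3, 1/3 + 1/9*1/1) = [10/27, 4/9)
  emit 'c', narrow to [1/3, 19/54)

Answer: symbol=f low=1/3 high=1/1
symbol=c low=1/3 high=4/9
symbol=c low=1/3 high=19/54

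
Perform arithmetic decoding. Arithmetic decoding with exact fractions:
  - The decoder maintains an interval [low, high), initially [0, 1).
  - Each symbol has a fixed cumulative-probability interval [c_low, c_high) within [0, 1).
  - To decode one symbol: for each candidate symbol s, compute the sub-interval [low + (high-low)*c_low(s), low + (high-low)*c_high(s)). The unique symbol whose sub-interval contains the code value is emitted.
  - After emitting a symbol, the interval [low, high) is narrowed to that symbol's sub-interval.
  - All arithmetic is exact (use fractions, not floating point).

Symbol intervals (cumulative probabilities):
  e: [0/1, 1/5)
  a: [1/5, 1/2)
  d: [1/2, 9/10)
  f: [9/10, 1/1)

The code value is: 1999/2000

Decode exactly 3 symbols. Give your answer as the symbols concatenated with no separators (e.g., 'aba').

Step 1: interval [0/1, 1/1), width = 1/1 - 0/1 = 1/1
  'e': [0/1 + 1/1*0/1, 0/1 + 1/1*1/5) = [0/1, 1/5)
  'a': [0/1 + 1/1*1/5, 0/1 + 1/1*1/2) = [1/5, 1/2)
  'd': [0/1 + 1/1*1/2, 0/1 + 1/1*9/10) = [1/2, 9/10)
  'f': [0/1 + 1/1*9/10, 0/1 + 1/1*1/1) = [9/10, 1/1) <- contains code 1999/2000
  emit 'f', narrow to [9/10, 1/1)
Step 2: interval [9/10, 1/1), width = 1/1 - 9/10 = 1/10
  'e': [9/10 + 1/10*0/1, 9/10 + 1/10*1/5) = [9/10, 23/25)
  'a': [9/10 + 1/10*1/5, 9/10 + 1/10*1/2) = [23/25, 19/20)
  'd': [9/10 + 1/10*1/2, 9/10 + 1/10*9/10) = [19/20, 99/100)
  'f': [9/10 + 1/10*9/10, 9/10 + 1/10*1/1) = [99/100, 1/1) <- contains code 1999/2000
  emit 'f', narrow to [99/100, 1/1)
Step 3: interval [99/100, 1/1), width = 1/1 - 99/100 = 1/100
  'e': [99/100 + 1/100*0/1, 99/100 + 1/100*1/5) = [99/100, 124/125)
  'a': [99/100 + 1/100*1/5, 99/100 + 1/100*1/2) = [124/125, 199/200)
  'd': [99/100 + 1/100*1/2, 99/100 + 1/100*9/10) = [199/200, 999/1000)
  'f': [99/100 + 1/100*9/10, 99/100 + 1/100*1/1) = [999/1000, 1/1) <- contains code 1999/2000
  emit 'f', narrow to [999/1000, 1/1)

Answer: fff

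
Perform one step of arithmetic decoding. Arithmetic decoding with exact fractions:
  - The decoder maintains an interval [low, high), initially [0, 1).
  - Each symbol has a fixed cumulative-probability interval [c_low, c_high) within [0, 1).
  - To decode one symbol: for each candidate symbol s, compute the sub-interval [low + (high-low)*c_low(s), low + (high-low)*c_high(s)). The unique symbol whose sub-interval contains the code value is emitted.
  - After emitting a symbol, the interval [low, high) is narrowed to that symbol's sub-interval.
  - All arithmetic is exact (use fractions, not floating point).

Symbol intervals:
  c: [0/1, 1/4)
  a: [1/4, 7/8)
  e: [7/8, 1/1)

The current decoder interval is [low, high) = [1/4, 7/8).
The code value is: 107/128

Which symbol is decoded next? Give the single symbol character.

Answer: e

Derivation:
Interval width = high − low = 7/8 − 1/4 = 5/8
Scaled code = (code − low) / width = (107/128 − 1/4) / 5/8 = 15/16
  c: [0/1, 1/4) 
  a: [1/4, 7/8) 
  e: [7/8, 1/1) ← scaled code falls here ✓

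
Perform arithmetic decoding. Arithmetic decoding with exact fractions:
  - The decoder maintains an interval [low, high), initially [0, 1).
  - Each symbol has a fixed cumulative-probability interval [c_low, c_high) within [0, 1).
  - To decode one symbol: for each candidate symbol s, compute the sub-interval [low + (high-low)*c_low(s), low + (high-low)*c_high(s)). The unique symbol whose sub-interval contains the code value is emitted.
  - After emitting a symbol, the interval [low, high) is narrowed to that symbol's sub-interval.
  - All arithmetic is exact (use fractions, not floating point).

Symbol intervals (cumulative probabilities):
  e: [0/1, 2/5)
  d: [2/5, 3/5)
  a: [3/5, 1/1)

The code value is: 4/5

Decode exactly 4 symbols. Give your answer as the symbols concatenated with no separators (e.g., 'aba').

Answer: addd

Derivation:
Step 1: interval [0/1, 1/1), width = 1/1 - 0/1 = 1/1
  'e': [0/1 + 1/1*0/1, 0/1 + 1/1*2/5) = [0/1, 2/5)
  'd': [0/1 + 1/1*2/5, 0/1 + 1/1*3/5) = [2/5, 3/5)
  'a': [0/1 + 1/1*3/5, 0/1 + 1/1*1/1) = [3/5, 1/1) <- contains code 4/5
  emit 'a', narrow to [3/5, 1/1)
Step 2: interval [3/5, 1/1), width = 1/1 - 3/5 = 2/5
  'e': [3/5 + 2/5*0/1, 3/5 + 2/5*2/5) = [3/5, 19/25)
  'd': [3/5 + 2/5*2/5, 3/5 + 2/5*3/5) = [19/25, 21/25) <- contains code 4/5
  'a': [3/5 + 2/5*3/5, 3/5 + 2/5*1/1) = [21/25, 1/1)
  emit 'd', narrow to [19/25, 21/25)
Step 3: interval [19/25, 21/25), width = 21/25 - 19/25 = 2/25
  'e': [19/25 + 2/25*0/1, 19/25 + 2/25*2/5) = [19/25, 99/125)
  'd': [19/25 + 2/25*2/5, 19/25 + 2/25*3/5) = [99/125, 101/125) <- contains code 4/5
  'a': [19/25 + 2/25*3/5, 19/25 + 2/25*1/1) = [101/125, 21/25)
  emit 'd', narrow to [99/125, 101/125)
Step 4: interval [99/125, 101/125), width = 101/125 - 99/125 = 2/125
  'e': [99/125 + 2/125*0/1, 99/125 + 2/125*2/5) = [99/125, 499/625)
  'd': [99/125 + 2/125*2/5, 99/125 + 2/125*3/5) = [499/625, 501/625) <- contains code 4/5
  'a': [99/125 + 2/125*3/5, 99/125 + 2/125*1/1) = [501/625, 101/125)
  emit 'd', narrow to [499/625, 501/625)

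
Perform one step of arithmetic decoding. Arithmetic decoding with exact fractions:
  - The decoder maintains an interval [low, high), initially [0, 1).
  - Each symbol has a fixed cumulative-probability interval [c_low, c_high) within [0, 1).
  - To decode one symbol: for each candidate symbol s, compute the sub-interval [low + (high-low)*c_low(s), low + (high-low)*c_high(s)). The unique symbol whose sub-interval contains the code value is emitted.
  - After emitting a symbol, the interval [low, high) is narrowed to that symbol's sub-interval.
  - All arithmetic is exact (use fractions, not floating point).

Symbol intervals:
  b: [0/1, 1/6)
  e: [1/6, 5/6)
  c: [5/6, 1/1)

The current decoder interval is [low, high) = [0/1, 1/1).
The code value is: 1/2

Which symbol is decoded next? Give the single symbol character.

Interval width = high − low = 1/1 − 0/1 = 1/1
Scaled code = (code − low) / width = (1/2 − 0/1) / 1/1 = 1/2
  b: [0/1, 1/6) 
  e: [1/6, 5/6) ← scaled code falls here ✓
  c: [5/6, 1/1) 

Answer: e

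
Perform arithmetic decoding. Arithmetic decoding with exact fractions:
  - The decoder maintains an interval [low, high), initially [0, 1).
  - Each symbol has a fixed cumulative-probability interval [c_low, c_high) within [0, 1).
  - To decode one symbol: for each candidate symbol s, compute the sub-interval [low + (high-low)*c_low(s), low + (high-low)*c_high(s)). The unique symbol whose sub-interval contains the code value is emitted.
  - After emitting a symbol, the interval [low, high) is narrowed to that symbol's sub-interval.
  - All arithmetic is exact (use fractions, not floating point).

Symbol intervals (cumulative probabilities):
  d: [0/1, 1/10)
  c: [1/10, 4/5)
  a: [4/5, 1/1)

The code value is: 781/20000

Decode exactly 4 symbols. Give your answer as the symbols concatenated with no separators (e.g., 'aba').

Answer: dccc

Derivation:
Step 1: interval [0/1, 1/1), width = 1/1 - 0/1 = 1/1
  'd': [0/1 + 1/1*0/1, 0/1 + 1/1*1/10) = [0/1, 1/10) <- contains code 781/20000
  'c': [0/1 + 1/1*1/10, 0/1 + 1/1*4/5) = [1/10, 4/5)
  'a': [0/1 + 1/1*4/5, 0/1 + 1/1*1/1) = [4/5, 1/1)
  emit 'd', narrow to [0/1, 1/10)
Step 2: interval [0/1, 1/10), width = 1/10 - 0/1 = 1/10
  'd': [0/1 + 1/10*0/1, 0/1 + 1/10*1/10) = [0/1, 1/100)
  'c': [0/1 + 1/10*1/10, 0/1 + 1/10*4/5) = [1/100, 2/25) <- contains code 781/20000
  'a': [0/1 + 1/10*4/5, 0/1 + 1/10*1/1) = [2/25, 1/10)
  emit 'c', narrow to [1/100, 2/25)
Step 3: interval [1/100, 2/25), width = 2/25 - 1/100 = 7/100
  'd': [1/100 + 7/100*0/1, 1/100 + 7/100*1/10) = [1/100, 17/1000)
  'c': [1/100 + 7/100*1/10, 1/100 + 7/100*4/5) = [17/1000, 33/500) <- contains code 781/20000
  'a': [1/100 + 7/100*4/5, 1/100 + 7/100*1/1) = [33/500, 2/25)
  emit 'c', narrow to [17/1000, 33/500)
Step 4: interval [17/1000, 33/500), width = 33/500 - 17/1000 = 49/1000
  'd': [17/1000 + 49/1000*0/1, 17/1000 + 49/1000*1/10) = [17/1000, 219/10000)
  'c': [17/1000 + 49/1000*1/10, 17/1000 + 49/1000*4/5) = [219/10000, 281/5000) <- contains code 781/20000
  'a': [17/1000 + 49/1000*4/5, 17/1000 + 49/1000*1/1) = [281/5000, 33/500)
  emit 'c', narrow to [219/10000, 281/5000)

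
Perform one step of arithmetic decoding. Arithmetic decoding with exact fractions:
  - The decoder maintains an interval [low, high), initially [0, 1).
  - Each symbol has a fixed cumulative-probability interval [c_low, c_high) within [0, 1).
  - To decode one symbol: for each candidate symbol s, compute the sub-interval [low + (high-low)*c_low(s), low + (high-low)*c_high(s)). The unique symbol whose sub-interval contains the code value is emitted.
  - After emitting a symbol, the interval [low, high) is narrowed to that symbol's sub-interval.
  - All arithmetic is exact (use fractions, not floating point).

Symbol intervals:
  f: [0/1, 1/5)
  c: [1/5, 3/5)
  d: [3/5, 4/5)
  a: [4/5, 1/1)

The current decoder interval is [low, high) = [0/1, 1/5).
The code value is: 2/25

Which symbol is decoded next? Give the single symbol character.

Answer: c

Derivation:
Interval width = high − low = 1/5 − 0/1 = 1/5
Scaled code = (code − low) / width = (2/25 − 0/1) / 1/5 = 2/5
  f: [0/1, 1/5) 
  c: [1/5, 3/5) ← scaled code falls here ✓
  d: [3/5, 4/5) 
  a: [4/5, 1/1) 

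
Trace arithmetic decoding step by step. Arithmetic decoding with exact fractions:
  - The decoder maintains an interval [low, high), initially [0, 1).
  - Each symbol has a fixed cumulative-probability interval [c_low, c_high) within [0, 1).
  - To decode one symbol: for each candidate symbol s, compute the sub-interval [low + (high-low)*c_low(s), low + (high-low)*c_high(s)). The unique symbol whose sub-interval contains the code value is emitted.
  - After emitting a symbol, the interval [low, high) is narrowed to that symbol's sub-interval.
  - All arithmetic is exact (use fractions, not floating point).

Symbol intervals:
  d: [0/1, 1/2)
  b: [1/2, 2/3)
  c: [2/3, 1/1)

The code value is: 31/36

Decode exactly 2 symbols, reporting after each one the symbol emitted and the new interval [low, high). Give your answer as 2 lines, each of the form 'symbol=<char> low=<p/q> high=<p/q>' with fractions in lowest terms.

Answer: symbol=c low=2/3 high=1/1
symbol=b low=5/6 high=8/9

Derivation:
Step 1: interval [0/1, 1/1), width = 1/1 - 0/1 = 1/1
  'd': [0/1 + 1/1*0/1, 0/1 + 1/1*1/2) = [0/1, 1/2)
  'b': [0/1 + 1/1*1/2, 0/1 + 1/1*2/3) = [1/2, 2/3)
  'c': [0/1 + 1/1*2/3, 0/1 + 1/1*1/1) = [2/3, 1/1) <- contains code 31/36
  emit 'c', narrow to [2/3, 1/1)
Step 2: interval [2/3, 1/1), width = 1/1 - 2/3 = 1/3
  'd': [2/3 + 1/3*0/1, 2/3 + 1/3*1/2) = [2/3, 5/6)
  'b': [2/3 + 1/3*1/2, 2/3 + 1/3*2/3) = [5/6, 8/9) <- contains code 31/36
  'c': [2/3 + 1/3*2/3, 2/3 + 1/3*1/1) = [8/9, 1/1)
  emit 'b', narrow to [5/6, 8/9)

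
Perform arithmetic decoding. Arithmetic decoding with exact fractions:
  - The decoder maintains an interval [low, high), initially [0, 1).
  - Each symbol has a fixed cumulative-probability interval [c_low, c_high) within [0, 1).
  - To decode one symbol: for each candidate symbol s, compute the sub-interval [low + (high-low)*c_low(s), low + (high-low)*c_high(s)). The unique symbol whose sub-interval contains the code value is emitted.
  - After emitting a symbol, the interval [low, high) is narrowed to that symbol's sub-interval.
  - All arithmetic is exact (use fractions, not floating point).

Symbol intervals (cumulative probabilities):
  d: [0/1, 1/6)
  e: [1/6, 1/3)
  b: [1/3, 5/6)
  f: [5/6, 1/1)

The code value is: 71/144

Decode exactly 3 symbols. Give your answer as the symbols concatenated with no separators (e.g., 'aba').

Step 1: interval [0/1, 1/1), width = 1/1 - 0/1 = 1/1
  'd': [0/1 + 1/1*0/1, 0/1 + 1/1*1/6) = [0/1, 1/6)
  'e': [0/1 + 1/1*1/6, 0/1 + 1/1*1/3) = [1/6, 1/3)
  'b': [0/1 + 1/1*1/3, 0/1 + 1/1*5/6) = [1/3, 5/6) <- contains code 71/144
  'f': [0/1 + 1/1*5/6, 0/1 + 1/1*1/1) = [5/6, 1/1)
  emit 'b', narrow to [1/3, 5/6)
Step 2: interval [1/3, 5/6), width = 5/6 - 1/3 = 1/2
  'd': [1/3 + 1/2*0/1, 1/3 + 1/2*1/6) = [1/3, 5/12)
  'e': [1/3 + 1/2*1/6, 1/3 + 1/2*1/3) = [5/12, 1/2) <- contains code 71/144
  'b': [1/3 + 1/2*1/3, 1/3 + 1/2*5/6) = [1/2, 3/4)
  'f': [1/3 + 1/2*5/6, 1/3 + 1/2*1/1) = [3/4, 5/6)
  emit 'e', narrow to [5/12, 1/2)
Step 3: interval [5/12, 1/2), width = 1/2 - 5/12 = 1/12
  'd': [5/12 + 1/12*0/1, 5/12 + 1/12*1/6) = [5/12, 31/72)
  'e': [5/12 + 1/12*1/6, 5/12 + 1/12*1/3) = [31/72, 4/9)
  'b': [5/12 + 1/12*1/3, 5/12 + 1/12*5/6) = [4/9, 35/72)
  'f': [5/12 + 1/12*5/6, 5/12 + 1/12*1/1) = [35/72, 1/2) <- contains code 71/144
  emit 'f', narrow to [35/72, 1/2)

Answer: bef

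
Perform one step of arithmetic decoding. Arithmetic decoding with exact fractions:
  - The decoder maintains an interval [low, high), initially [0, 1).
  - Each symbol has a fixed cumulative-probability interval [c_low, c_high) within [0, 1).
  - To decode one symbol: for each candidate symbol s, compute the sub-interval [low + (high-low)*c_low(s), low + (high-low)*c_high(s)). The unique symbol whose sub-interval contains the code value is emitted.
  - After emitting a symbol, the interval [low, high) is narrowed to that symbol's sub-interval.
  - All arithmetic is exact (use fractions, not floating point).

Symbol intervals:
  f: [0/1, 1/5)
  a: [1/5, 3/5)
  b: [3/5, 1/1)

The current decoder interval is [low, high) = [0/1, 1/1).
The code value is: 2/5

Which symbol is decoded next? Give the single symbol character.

Answer: a

Derivation:
Interval width = high − low = 1/1 − 0/1 = 1/1
Scaled code = (code − low) / width = (2/5 − 0/1) / 1/1 = 2/5
  f: [0/1, 1/5) 
  a: [1/5, 3/5) ← scaled code falls here ✓
  b: [3/5, 1/1) 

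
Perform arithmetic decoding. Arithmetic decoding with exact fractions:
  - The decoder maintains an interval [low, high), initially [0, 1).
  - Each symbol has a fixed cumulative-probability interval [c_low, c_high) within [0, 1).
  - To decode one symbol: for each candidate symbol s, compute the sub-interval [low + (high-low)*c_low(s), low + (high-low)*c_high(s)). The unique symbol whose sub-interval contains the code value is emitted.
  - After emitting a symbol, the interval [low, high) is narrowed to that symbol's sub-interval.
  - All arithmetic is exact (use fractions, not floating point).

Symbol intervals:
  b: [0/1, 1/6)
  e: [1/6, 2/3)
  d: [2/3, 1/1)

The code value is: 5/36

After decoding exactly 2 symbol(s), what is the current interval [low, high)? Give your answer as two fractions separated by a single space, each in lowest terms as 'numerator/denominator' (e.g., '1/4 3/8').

Answer: 1/9 1/6

Derivation:
Step 1: interval [0/1, 1/1), width = 1/1 - 0/1 = 1/1
  'b': [0/1 + 1/1*0/1, 0/1 + 1/1*1/6) = [0/1, 1/6) <- contains code 5/36
  'e': [0/1 + 1/1*1/6, 0/1 + 1/1*2/3) = [1/6, 2/3)
  'd': [0/1 + 1/1*2/3, 0/1 + 1/1*1/1) = [2/3, 1/1)
  emit 'b', narrow to [0/1, 1/6)
Step 2: interval [0/1, 1/6), width = 1/6 - 0/1 = 1/6
  'b': [0/1 + 1/6*0/1, 0/1 + 1/6*1/6) = [0/1, 1/36)
  'e': [0/1 + 1/6*1/6, 0/1 + 1/6*2/3) = [1/36, 1/9)
  'd': [0/1 + 1/6*2/3, 0/1 + 1/6*1/1) = [1/9, 1/6) <- contains code 5/36
  emit 'd', narrow to [1/9, 1/6)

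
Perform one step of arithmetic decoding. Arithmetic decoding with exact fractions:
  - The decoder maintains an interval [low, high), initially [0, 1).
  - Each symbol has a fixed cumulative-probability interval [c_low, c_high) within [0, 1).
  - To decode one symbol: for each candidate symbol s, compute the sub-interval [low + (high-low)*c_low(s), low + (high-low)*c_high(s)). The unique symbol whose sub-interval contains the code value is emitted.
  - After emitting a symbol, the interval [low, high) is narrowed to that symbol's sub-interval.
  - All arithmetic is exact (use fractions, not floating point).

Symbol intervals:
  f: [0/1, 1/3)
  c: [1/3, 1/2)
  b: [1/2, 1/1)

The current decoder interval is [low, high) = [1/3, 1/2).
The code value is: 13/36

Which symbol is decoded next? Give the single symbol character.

Answer: f

Derivation:
Interval width = high − low = 1/2 − 1/3 = 1/6
Scaled code = (code − low) / width = (13/36 − 1/3) / 1/6 = 1/6
  f: [0/1, 1/3) ← scaled code falls here ✓
  c: [1/3, 1/2) 
  b: [1/2, 1/1) 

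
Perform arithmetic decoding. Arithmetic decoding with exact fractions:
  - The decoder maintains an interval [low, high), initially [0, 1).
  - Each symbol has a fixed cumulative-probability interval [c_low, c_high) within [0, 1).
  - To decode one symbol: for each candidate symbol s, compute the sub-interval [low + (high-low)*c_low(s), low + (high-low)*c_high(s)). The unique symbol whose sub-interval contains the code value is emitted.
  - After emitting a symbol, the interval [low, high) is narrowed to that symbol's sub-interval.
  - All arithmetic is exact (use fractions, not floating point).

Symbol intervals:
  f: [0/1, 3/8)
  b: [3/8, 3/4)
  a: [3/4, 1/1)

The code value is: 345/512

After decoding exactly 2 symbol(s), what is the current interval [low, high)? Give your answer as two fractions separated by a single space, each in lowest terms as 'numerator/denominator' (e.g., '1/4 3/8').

Answer: 21/32 3/4

Derivation:
Step 1: interval [0/1, 1/1), width = 1/1 - 0/1 = 1/1
  'f': [0/1 + 1/1*0/1, 0/1 + 1/1*3/8) = [0/1, 3/8)
  'b': [0/1 + 1/1*3/8, 0/1 + 1/1*3/4) = [3/8, 3/4) <- contains code 345/512
  'a': [0/1 + 1/1*3/4, 0/1 + 1/1*1/1) = [3/4, 1/1)
  emit 'b', narrow to [3/8, 3/4)
Step 2: interval [3/8, 3/4), width = 3/4 - 3/8 = 3/8
  'f': [3/8 + 3/8*0/1, 3/8 + 3/8*3/8) = [3/8, 33/64)
  'b': [3/8 + 3/8*3/8, 3/8 + 3/8*3/4) = [33/64, 21/32)
  'a': [3/8 + 3/8*3/4, 3/8 + 3/8*1/1) = [21/32, 3/4) <- contains code 345/512
  emit 'a', narrow to [21/32, 3/4)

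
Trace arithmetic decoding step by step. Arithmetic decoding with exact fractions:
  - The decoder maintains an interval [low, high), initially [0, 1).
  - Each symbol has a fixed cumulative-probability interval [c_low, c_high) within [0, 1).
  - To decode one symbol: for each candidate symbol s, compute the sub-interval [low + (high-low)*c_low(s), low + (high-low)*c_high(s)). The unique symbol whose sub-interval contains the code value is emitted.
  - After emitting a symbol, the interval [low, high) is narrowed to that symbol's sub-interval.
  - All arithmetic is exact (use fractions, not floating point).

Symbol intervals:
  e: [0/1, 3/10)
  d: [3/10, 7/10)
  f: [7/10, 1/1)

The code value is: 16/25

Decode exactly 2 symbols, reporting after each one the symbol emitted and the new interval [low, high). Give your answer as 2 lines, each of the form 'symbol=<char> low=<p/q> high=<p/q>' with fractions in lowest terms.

Step 1: interval [0/1, 1/1), width = 1/1 - 0/1 = 1/1
  'e': [0/1 + 1/1*0/1, 0/1 + 1/1*3/10) = [0/1, 3/10)
  'd': [0/1 + 1/1*3/10, 0/1 + 1/1*7/10) = [3/10, 7/10) <- contains code 16/25
  'f': [0/1 + 1/1*7/10, 0/1 + 1/1*1/1) = [7/10, 1/1)
  emit 'd', narrow to [3/10, 7/10)
Step 2: interval [3/10, 7/10), width = 7/10 - 3/10 = 2/5
  'e': [3/10 + 2/5*0/1, 3/10 + 2/5*3/10) = [3/10, 21/50)
  'd': [3/10 + 2/5*3/10, 3/10 + 2/5*7/10) = [21/50, 29/50)
  'f': [3/10 + 2/5*7/10, 3/10 + 2/5*1/1) = [29/50, 7/10) <- contains code 16/25
  emit 'f', narrow to [29/50, 7/10)

Answer: symbol=d low=3/10 high=7/10
symbol=f low=29/50 high=7/10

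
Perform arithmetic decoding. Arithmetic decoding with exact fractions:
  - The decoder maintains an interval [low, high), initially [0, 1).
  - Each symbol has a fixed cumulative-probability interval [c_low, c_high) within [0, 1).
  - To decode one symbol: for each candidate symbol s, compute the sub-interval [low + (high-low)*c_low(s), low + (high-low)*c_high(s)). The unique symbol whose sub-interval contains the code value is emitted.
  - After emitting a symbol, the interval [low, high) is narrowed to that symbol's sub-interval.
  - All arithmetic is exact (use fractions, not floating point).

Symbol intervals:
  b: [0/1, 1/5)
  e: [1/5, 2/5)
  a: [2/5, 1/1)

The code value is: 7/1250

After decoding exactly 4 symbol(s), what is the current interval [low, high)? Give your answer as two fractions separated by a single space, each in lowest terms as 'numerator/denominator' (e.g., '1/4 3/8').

Step 1: interval [0/1, 1/1), width = 1/1 - 0/1 = 1/1
  'b': [0/1 + 1/1*0/1, 0/1 + 1/1*1/5) = [0/1, 1/5) <- contains code 7/1250
  'e': [0/1 + 1/1*1/5, 0/1 + 1/1*2/5) = [1/5, 2/5)
  'a': [0/1 + 1/1*2/5, 0/1 + 1/1*1/1) = [2/5, 1/1)
  emit 'b', narrow to [0/1, 1/5)
Step 2: interval [0/1, 1/5), width = 1/5 - 0/1 = 1/5
  'b': [0/1 + 1/5*0/1, 0/1 + 1/5*1/5) = [0/1, 1/25) <- contains code 7/1250
  'e': [0/1 + 1/5*1/5, 0/1 + 1/5*2/5) = [1/25, 2/25)
  'a': [0/1 + 1/5*2/5, 0/1 + 1/5*1/1) = [2/25, 1/5)
  emit 'b', narrow to [0/1, 1/25)
Step 3: interval [0/1, 1/25), width = 1/25 - 0/1 = 1/25
  'b': [0/1 + 1/25*0/1, 0/1 + 1/25*1/5) = [0/1, 1/125) <- contains code 7/1250
  'e': [0/1 + 1/25*1/5, 0/1 + 1/25*2/5) = [1/125, 2/125)
  'a': [0/1 + 1/25*2/5, 0/1 + 1/25*1/1) = [2/125, 1/25)
  emit 'b', narrow to [0/1, 1/125)
Step 4: interval [0/1, 1/125), width = 1/125 - 0/1 = 1/125
  'b': [0/1 + 1/125*0/1, 0/1 + 1/125*1/5) = [0/1, 1/625)
  'e': [0/1 + 1/125*1/5, 0/1 + 1/125*2/5) = [1/625, 2/625)
  'a': [0/1 + 1/125*2/5, 0/1 + 1/125*1/1) = [2/625, 1/125) <- contains code 7/1250
  emit 'a', narrow to [2/625, 1/125)

Answer: 2/625 1/125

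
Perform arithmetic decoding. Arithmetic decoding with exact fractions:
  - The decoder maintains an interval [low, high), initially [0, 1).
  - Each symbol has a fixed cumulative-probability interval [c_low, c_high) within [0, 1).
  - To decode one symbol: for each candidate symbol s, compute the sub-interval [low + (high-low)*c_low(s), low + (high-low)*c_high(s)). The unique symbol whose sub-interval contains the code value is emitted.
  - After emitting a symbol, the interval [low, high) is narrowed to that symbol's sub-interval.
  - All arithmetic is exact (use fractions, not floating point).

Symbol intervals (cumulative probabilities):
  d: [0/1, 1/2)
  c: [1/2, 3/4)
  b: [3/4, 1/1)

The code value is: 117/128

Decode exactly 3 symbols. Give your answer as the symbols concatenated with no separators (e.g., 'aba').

Step 1: interval [0/1, 1/1), width = 1/1 - 0/1 = 1/1
  'd': [0/1 + 1/1*0/1, 0/1 + 1/1*1/2) = [0/1, 1/2)
  'c': [0/1 + 1/1*1/2, 0/1 + 1/1*3/4) = [1/2, 3/4)
  'b': [0/1 + 1/1*3/4, 0/1 + 1/1*1/1) = [3/4, 1/1) <- contains code 117/128
  emit 'b', narrow to [3/4, 1/1)
Step 2: interval [3/4, 1/1), width = 1/1 - 3/4 = 1/4
  'd': [3/4 + 1/4*0/1, 3/4 + 1/4*1/2) = [3/4, 7/8)
  'c': [3/4 + 1/4*1/2, 3/4 + 1/4*3/4) = [7/8, 15/16) <- contains code 117/128
  'b': [3/4 + 1/4*3/4, 3/4 + 1/4*1/1) = [15/16, 1/1)
  emit 'c', narrow to [7/8, 15/16)
Step 3: interval [7/8, 15/16), width = 15/16 - 7/8 = 1/16
  'd': [7/8 + 1/16*0/1, 7/8 + 1/16*1/2) = [7/8, 29/32)
  'c': [7/8 + 1/16*1/2, 7/8 + 1/16*3/4) = [29/32, 59/64) <- contains code 117/128
  'b': [7/8 + 1/16*3/4, 7/8 + 1/16*1/1) = [59/64, 15/16)
  emit 'c', narrow to [29/32, 59/64)

Answer: bcc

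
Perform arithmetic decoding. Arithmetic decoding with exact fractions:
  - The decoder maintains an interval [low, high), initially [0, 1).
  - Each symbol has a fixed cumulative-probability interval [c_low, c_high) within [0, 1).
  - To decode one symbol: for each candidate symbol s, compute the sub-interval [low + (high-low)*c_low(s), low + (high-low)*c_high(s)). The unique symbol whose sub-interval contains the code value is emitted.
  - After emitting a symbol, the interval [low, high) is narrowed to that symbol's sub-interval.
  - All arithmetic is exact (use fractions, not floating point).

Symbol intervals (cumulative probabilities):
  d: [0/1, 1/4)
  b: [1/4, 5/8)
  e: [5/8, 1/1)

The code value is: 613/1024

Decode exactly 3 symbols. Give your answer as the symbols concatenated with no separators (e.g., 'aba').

Step 1: interval [0/1, 1/1), width = 1/1 - 0/1 = 1/1
  'd': [0/1 + 1/1*0/1, 0/1 + 1/1*1/4) = [0/1, 1/4)
  'b': [0/1 + 1/1*1/4, 0/1 + 1/1*5/8) = [1/4, 5/8) <- contains code 613/1024
  'e': [0/1 + 1/1*5/8, 0/1 + 1/1*1/1) = [5/8, 1/1)
  emit 'b', narrow to [1/4, 5/8)
Step 2: interval [1/4, 5/8), width = 5/8 - 1/4 = 3/8
  'd': [1/4 + 3/8*0/1, 1/4 + 3/8*1/4) = [1/4, 11/32)
  'b': [1/4 + 3/8*1/4, 1/4 + 3/8*5/8) = [11/32, 31/64)
  'e': [1/4 + 3/8*5/8, 1/4 + 3/8*1/1) = [31/64, 5/8) <- contains code 613/1024
  emit 'e', narrow to [31/64, 5/8)
Step 3: interval [31/64, 5/8), width = 5/8 - 31/64 = 9/64
  'd': [31/64 + 9/64*0/1, 31/64 + 9/64*1/4) = [31/64, 133/256)
  'b': [31/64 + 9/64*1/4, 31/64 + 9/64*5/8) = [133/256, 293/512)
  'e': [31/64 + 9/64*5/8, 31/64 + 9/64*1/1) = [293/512, 5/8) <- contains code 613/1024
  emit 'e', narrow to [293/512, 5/8)

Answer: bee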